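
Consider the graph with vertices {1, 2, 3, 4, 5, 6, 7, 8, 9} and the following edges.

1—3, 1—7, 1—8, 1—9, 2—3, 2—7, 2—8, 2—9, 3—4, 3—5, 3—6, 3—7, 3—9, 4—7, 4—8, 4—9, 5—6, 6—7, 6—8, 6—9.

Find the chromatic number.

2, 3, 9 are pairwise adjacent, so at least 3 colors are needed.
3 colors suffice: color red → {3, 8}; color blue → {5, 7, 9}; color green → {1, 2, 4, 6}. Each edge has distinct colors on its endpoints.

3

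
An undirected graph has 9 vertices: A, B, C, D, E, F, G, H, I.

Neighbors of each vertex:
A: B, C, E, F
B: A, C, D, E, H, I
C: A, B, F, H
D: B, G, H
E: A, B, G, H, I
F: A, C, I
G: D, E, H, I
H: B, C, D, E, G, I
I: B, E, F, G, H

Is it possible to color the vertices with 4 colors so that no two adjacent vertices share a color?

The chromatic number is 4. B, E, H, I are pairwise adjacent (a clique of size 4), so at least 4 colors are needed.
4 colors suffice: color 1 → {A, H}; color 2 → {B, F, G}; color 3 → {C, D, I}; color 4 → {E}.
That is already a proper 4-coloring.

Yes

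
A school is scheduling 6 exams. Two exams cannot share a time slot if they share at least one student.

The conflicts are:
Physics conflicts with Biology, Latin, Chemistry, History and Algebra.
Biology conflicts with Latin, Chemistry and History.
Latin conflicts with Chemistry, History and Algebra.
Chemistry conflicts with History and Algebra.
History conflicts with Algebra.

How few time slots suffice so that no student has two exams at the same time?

5

Physics, Biology, Latin, Chemistry, History pairwise conflict, so at least 5 time slots are needed.
5 time slots suffice: time slot 1 → {Chemistry}; time slot 2 → {Latin}; time slot 3 → {History}; time slot 4 → {Physics}; time slot 5 → {Biology, Algebra}. Every pair that conflicts lands in different time slots.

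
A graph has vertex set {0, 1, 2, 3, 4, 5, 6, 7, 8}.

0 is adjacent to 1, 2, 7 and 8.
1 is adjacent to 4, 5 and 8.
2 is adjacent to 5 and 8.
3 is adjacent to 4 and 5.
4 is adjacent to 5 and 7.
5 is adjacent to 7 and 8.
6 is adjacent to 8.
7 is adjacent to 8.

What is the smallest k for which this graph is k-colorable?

1, 4, 5 form a triangle, so at least 3 colors are needed.
3 colors suffice: color a → {0, 5, 6}; color b → {4, 8}; color c → {1, 2, 3, 7}. No two adjacent vertices share a color.

3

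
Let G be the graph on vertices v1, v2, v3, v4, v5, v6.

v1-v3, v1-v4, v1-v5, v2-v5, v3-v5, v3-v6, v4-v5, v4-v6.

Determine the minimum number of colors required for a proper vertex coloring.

v1, v3, v5 form a triangle, so at least 3 colors are needed.
3 colors suffice: color 1 → {v5, v6}; color 2 → {v1, v2}; color 3 → {v3, v4}. No two adjacent vertices share a color.

3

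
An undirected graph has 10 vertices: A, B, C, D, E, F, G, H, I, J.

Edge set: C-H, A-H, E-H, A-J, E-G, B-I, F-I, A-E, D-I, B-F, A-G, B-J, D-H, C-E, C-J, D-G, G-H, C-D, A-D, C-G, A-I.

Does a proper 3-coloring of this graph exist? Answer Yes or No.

No

A, D, G, H form a clique, so at least 4 colors are needed.
So 3 colors are not enough.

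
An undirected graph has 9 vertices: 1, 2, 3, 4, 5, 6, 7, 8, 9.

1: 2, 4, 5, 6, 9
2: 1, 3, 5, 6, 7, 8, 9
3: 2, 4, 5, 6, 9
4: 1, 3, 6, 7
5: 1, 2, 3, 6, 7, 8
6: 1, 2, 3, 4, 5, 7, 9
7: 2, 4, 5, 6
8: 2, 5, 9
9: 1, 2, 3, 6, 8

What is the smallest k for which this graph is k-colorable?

4

2, 5, 6, 7 form a clique, so at least 4 colors are needed.
A valid assignment using 4 colors: 1=d, 2=a, 3=d, 4=a, 5=c, 6=b, 7=d, 8=b, 9=c. Each edge has distinct colors on its endpoints.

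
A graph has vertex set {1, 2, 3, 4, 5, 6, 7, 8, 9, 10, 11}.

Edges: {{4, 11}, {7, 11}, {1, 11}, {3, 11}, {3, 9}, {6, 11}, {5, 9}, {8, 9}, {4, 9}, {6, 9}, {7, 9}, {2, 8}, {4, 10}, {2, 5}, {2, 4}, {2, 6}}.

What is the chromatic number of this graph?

1 and 11 are adjacent, so at least 2 colors are needed.
2 colors suffice: color red → {2, 9, 10, 11}; color blue → {1, 3, 4, 5, 6, 7, 8}. Each edge has distinct colors on its endpoints.

2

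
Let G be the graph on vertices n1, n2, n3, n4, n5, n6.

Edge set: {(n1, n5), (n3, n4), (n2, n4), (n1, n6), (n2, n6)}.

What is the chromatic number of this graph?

2

n1 and n5 are adjacent, so at least 2 colors are needed.
2 colors suffice: color 1 → {n1, n2, n3}; color 2 → {n4, n5, n6}. Each edge has distinct colors on its endpoints.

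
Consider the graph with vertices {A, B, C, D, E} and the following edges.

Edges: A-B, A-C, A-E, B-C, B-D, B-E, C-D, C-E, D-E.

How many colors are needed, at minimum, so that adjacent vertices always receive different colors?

A, B, C, E are pairwise adjacent (a clique of size 4), so at least 4 colors are needed.
A valid assignment using 4 colors: A=4, B=3, C=2, D=4, E=1. Every edge joins two different colors.

4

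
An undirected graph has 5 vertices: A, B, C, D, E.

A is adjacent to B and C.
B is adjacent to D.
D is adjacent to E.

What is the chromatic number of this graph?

2

A and C are adjacent, so at least 2 colors are needed.
A valid assignment using 2 colors: A=1, B=2, C=2, D=1, E=2. No two adjacent vertices share a color.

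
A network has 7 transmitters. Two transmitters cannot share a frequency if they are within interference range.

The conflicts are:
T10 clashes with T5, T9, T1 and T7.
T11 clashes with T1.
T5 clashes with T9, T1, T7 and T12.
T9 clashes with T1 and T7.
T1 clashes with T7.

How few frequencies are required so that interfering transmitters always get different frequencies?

5

T10, T5, T9, T1, T7 pairwise conflict, so at least 5 frequencies are needed.
5 frequencies suffice: frequency 1 → {T1, T12}; frequency 2 → {T11, T5}; frequency 3 → {T10}; frequency 4 → {T7}; frequency 5 → {T9}. Each listed conflict is separated.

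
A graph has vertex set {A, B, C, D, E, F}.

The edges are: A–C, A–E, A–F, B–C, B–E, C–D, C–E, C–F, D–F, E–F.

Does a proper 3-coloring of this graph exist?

A, C, E, F form a clique, so at least 4 colors are needed.
So 3 colors are not enough.

No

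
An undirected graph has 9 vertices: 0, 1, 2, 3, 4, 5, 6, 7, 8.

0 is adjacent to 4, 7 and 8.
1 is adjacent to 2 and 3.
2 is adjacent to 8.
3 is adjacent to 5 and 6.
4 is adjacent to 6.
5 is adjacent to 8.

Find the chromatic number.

The cycle 3-5-8-2-1-3 has odd length 5, so it cannot be 2-colored; at least 3 colors are needed.
3 colors suffice: 0=a, 1=b, 2=a, 3=a, 4=c, 5=c, 6=b, 7=b, 8=b. No two adjacent vertices share a color.

3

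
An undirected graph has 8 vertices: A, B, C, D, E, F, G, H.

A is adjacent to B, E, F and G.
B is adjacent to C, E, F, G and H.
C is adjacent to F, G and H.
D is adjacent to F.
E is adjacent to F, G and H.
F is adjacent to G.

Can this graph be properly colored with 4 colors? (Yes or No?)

No

A, B, E, F, G are pairwise adjacent (a clique of size 5), so at least 5 colors are needed.
So 4 colors are not enough.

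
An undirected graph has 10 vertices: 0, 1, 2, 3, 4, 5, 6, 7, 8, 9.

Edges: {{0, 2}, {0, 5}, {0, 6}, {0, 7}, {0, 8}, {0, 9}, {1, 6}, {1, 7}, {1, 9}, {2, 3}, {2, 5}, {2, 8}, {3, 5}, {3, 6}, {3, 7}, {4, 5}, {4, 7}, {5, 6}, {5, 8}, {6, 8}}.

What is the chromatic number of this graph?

4

0, 5, 6, 8 are pairwise adjacent (a clique of size 4), so at least 4 colors are needed.
4 colors suffice: color a → {0, 1, 3, 4}; color b → {5, 7, 9}; color c → {2, 6}; color d → {8}. No two adjacent vertices share a color.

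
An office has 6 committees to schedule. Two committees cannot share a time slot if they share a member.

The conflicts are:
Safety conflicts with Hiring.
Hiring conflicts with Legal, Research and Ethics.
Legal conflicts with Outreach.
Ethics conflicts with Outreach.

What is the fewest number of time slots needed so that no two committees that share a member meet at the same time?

2

Hiring and Research conflict, so at least 2 time slots are needed.
Using 2 time slots: Safety=2, Hiring=1, Legal=2, Research=2, Ethics=2, Outreach=1. No two conflicting committees share a time slot.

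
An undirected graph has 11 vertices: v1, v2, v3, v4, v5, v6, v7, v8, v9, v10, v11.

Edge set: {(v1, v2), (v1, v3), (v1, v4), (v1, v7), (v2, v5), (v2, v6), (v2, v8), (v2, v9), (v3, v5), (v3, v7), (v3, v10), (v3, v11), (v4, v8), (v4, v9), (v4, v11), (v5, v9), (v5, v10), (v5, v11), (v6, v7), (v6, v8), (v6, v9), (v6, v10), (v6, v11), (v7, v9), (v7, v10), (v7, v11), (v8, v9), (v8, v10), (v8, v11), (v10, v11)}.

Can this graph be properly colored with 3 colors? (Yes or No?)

v3, v5, v10, v11 are mutually adjacent (a clique of size 4), so at least 4 colors are needed.
So 3 colors are not enough.

No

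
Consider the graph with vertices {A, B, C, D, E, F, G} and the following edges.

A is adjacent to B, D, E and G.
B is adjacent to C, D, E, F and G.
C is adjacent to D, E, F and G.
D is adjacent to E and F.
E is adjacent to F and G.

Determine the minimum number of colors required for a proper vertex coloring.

5

B, C, D, E, F form a clique, so at least 5 colors are needed.
5 colors suffice: color 1 → {B}; color 2 → {E}; color 3 → {A, C}; color 4 → {D, G}; color 5 → {F}. No two adjacent vertices share a color.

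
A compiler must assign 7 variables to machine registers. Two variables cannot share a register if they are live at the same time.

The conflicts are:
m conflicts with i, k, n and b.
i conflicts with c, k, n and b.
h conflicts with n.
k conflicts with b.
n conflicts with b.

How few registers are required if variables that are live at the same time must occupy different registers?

m, i, k, b are mutually in conflict, so at least 4 registers are needed.
Using 4 registers: m=4, i=1, c=2, h=1, k=3, n=3, b=2. No two conflicting variables share a register.

4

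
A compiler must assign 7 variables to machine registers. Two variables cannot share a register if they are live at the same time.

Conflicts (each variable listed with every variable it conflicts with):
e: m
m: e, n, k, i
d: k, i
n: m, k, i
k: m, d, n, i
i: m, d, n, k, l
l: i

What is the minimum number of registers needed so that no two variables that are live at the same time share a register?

m, n, k, i all conflict with each other, so at least 4 registers are needed.
Using 4 registers: e=1, m=2, d=2, n=4, k=3, i=1, l=2. Each listed conflict is separated.

4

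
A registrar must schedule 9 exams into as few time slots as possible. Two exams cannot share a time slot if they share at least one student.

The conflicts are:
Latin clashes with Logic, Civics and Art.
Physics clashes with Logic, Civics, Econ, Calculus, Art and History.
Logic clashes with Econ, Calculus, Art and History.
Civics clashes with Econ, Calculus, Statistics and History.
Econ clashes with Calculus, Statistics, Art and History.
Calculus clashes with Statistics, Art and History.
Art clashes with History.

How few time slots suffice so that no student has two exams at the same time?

Physics, Logic, Econ, Calculus, Art, History all conflict with each other, so at least 6 time slots are needed.
Using 6 time slots: Latin=1, Physics=6, Logic=3, Civics=3, Econ=1, Calculus=2, Statistics=4, Art=4, History=5. Every pair that conflicts lands in different time slots.

6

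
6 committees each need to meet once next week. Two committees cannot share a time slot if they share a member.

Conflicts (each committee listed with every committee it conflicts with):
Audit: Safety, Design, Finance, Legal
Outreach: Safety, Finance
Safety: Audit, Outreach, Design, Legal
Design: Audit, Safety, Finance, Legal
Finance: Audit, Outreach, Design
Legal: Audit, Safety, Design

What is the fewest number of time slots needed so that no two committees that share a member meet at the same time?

Audit, Safety, Design, Legal pairwise conflict, so at least 4 time slots are needed.
Using 4 time slots: Audit=1, Outreach=1, Safety=2, Design=3, Finance=2, Legal=4. No two conflicting committees share a time slot.

4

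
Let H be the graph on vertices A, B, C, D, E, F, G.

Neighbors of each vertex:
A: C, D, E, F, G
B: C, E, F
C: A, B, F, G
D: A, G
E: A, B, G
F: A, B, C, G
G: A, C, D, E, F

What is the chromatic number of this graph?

A, C, F, G form a clique, so at least 4 colors are needed.
4 colors suffice: color 1 → {A, B}; color 2 → {G}; color 3 → {C, D, E}; color 4 → {F}. No two adjacent vertices share a color.

4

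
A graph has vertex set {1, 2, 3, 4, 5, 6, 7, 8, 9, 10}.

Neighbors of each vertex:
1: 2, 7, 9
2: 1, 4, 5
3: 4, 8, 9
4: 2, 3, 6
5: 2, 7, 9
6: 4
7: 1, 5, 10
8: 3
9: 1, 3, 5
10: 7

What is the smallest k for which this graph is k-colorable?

The cycle 2-5-9-3-4-2 has odd length 5, so it cannot be 2-colored; at least 3 colors are needed.
3 colors suffice: color a → {4, 7, 8, 9}; color b → {2, 3, 6, 10}; color c → {1, 5}. Every edge joins two different colors.

3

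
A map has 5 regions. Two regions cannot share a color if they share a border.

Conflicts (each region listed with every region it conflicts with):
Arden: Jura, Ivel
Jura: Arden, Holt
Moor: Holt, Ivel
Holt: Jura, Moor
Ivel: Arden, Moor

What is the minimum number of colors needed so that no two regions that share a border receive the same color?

3

The cycle Arden-Jura-Holt-Moor-Ivel-Arden has odd length 5, so it cannot be 2-colored; at least 3 colors are needed.
3 colors suffice: color 1 → {Holt, Ivel}; color 2 → {Jura, Moor}; color 3 → {Arden}. Every pair that conflicts lands in different colors.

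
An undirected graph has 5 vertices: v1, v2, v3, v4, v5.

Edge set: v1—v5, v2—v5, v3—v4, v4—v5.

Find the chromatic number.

v1 and v5 are adjacent, so at least 2 colors are needed.
One proper 2-coloring: v1=2, v2=2, v3=1, v4=2, v5=1. Each edge has distinct colors on its endpoints.

2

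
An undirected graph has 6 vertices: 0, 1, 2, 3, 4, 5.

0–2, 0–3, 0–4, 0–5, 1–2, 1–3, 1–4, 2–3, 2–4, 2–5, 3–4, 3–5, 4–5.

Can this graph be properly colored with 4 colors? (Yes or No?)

0, 2, 3, 4, 5 are pairwise adjacent (a clique of size 5), so at least 5 colors are needed.
So 4 colors are not enough.

No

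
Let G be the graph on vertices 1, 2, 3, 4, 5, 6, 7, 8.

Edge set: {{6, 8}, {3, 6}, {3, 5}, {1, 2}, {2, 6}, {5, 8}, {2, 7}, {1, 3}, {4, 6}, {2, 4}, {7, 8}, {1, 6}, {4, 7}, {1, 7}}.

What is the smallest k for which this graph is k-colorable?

1, 3, 6 form a triangle, so at least 3 colors are needed.
One proper 3-coloring: 1=green, 2=blue, 3=blue, 4=green, 5=red, 6=red, 7=red, 8=blue. Each edge has distinct colors on its endpoints.

3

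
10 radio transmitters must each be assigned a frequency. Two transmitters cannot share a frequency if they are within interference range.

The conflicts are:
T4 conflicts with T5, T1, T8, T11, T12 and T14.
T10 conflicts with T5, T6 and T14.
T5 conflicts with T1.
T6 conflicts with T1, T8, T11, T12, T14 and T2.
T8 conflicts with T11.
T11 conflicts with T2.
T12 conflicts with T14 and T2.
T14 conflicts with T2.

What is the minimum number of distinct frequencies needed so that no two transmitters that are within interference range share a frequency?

T6, T12, T14, T2 all conflict with each other, so at least 4 frequencies are needed.
4 frequencies suffice: frequency 1 → {T4, T6}; frequency 2 → {T1, T11, T14}; frequency 3 → {T10, T8, T12}; frequency 4 → {T5, T2}. No two conflicting transmitters share a frequency.

4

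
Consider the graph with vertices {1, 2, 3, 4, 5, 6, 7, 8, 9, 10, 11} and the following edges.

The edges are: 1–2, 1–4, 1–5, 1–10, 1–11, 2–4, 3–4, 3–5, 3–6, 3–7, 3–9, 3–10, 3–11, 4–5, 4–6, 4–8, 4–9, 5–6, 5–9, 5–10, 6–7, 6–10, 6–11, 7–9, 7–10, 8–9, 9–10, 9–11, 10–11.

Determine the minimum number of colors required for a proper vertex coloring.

4

3, 6, 7, 10 are pairwise adjacent (a clique of size 4), so at least 4 colors are needed.
A valid assignment using 4 colors: 1=blue, 2=green, 3=blue, 4=red, 5=yellow, 6=green, 7=yellow, 8=blue, 9=green, 10=red, 11=yellow. Each edge has distinct colors on its endpoints.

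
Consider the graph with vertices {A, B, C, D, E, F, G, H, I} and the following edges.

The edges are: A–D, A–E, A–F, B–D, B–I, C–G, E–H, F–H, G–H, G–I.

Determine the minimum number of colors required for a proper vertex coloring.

3

The cycle H-G-I-B-D-A-E-H has odd length 7, so it cannot be 2-colored; at least 3 colors are needed.
3 colors suffice: A=1, B=1, C=2, D=2, E=3, F=3, G=1, H=2, I=2. No two adjacent vertices share a color.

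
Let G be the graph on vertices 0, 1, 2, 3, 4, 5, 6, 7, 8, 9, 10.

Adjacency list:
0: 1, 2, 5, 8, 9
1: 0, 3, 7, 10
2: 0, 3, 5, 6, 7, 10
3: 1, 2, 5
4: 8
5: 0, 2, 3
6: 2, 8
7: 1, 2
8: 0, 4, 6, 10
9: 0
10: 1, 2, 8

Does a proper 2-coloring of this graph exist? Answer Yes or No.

No

0, 2, 5 are pairwise adjacent, so at least 3 colors are needed.
So 2 colors are not enough.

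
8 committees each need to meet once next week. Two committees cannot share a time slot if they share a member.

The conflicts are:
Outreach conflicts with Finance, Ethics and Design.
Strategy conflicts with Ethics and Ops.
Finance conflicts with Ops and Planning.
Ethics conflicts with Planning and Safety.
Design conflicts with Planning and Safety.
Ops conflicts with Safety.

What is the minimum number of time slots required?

The cycle Ethics-Planning-Finance-Ops-Strategy-Ethics has odd length 5, so it cannot be 2-colored; at least 3 time slots are needed.
3 time slots suffice: time slot 1 → {Finance, Ethics, Design}; time slot 2 → {Outreach, Ops, Planning}; time slot 3 → {Strategy, Safety}. Each listed conflict is separated.

3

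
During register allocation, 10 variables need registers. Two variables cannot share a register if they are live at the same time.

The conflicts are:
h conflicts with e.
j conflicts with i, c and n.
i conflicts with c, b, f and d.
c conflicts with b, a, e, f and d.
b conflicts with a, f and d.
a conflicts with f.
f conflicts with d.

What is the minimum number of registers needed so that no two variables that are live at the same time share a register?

i, c, b, f, d pairwise conflict, so at least 5 registers are needed.
A valid assignment using 5 registers: h=1, j=2, i=4, c=1, b=2, a=4, e=2, n=1, f=3, d=5. Every pair that conflicts lands in different registers.

5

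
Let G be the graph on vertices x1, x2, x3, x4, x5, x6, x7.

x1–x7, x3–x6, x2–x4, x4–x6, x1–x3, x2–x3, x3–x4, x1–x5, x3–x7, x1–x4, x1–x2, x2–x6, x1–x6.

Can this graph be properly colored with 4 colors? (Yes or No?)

No

x1, x2, x3, x4, x6 form a clique, so at least 5 colors are needed.
So 4 colors are not enough.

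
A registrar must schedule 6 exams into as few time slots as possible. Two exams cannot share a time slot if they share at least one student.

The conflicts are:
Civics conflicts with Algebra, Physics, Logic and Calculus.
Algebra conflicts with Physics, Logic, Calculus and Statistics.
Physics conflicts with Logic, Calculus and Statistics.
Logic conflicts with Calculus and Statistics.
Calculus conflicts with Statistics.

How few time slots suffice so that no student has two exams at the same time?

5

Algebra, Physics, Logic, Calculus, Statistics pairwise conflict, so at least 5 time slots are needed.
A valid assignment using 5 time slots: Civics=5, Algebra=1, Physics=2, Logic=4, Calculus=3, Statistics=5. Each listed conflict is separated.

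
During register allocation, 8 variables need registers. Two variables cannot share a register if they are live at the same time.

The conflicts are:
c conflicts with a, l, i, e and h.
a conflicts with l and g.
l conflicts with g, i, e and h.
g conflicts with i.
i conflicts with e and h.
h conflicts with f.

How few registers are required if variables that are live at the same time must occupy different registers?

4

c, l, i, e pairwise conflict, so at least 4 registers are needed.
4 registers suffice: c=2, a=3, l=1, g=2, i=3, e=4, h=4, f=1. Every pair that conflicts lands in different registers.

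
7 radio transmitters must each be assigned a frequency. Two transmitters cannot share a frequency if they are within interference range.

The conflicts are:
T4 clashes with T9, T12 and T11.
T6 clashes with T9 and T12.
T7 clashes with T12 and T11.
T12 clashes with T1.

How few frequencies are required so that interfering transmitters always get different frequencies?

T6 and T9 conflict, so at least 2 frequencies are needed.
2 frequencies suffice: T4=2, T6=2, T9=1, T7=2, T12=1, T1=2, T11=1. No two conflicting transmitters share a frequency.

2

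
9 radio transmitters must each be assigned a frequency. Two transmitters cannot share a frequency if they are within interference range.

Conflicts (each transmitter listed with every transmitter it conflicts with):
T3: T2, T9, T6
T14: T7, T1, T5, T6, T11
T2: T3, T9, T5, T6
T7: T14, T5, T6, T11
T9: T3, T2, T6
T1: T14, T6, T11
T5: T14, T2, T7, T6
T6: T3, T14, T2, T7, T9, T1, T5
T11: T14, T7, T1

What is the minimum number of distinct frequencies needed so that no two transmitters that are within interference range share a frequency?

T14, T7, T5, T6 all conflict with each other, so at least 4 frequencies are needed.
4 frequencies suffice: frequency 1 → {T6, T11}; frequency 2 → {T14, T2}; frequency 3 → {T7, T9, T1}; frequency 4 → {T3, T5}. Every pair that conflicts lands in different frequencies.

4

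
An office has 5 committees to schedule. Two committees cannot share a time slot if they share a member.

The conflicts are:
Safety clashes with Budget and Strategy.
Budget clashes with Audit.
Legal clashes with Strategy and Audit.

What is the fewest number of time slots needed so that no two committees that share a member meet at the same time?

3

The cycle Audit-Legal-Strategy-Safety-Budget-Audit has odd length 5, so it cannot be 2-colored; at least 3 time slots are needed.
3 time slots suffice: Safety=2, Budget=3, Legal=2, Strategy=1, Audit=1. No two conflicting committees share a time slot.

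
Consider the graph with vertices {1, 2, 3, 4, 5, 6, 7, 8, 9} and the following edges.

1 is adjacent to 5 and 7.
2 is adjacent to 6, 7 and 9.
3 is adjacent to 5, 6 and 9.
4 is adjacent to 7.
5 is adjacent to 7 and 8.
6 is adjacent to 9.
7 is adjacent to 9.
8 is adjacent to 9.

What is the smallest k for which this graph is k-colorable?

3

2, 6, 9 form a triangle, so at least 3 colors are needed.
3 colors suffice: color a → {4, 5, 9}; color b → {6, 7, 8}; color c → {1, 2, 3}. No two adjacent vertices share a color.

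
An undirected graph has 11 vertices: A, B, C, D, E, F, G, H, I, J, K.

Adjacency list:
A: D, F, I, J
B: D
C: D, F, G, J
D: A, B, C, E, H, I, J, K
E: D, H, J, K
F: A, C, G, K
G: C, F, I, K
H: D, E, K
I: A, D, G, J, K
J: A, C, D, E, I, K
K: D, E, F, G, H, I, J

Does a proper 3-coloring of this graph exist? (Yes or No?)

No

D, I, J, K are pairwise adjacent (a clique of size 4), so at least 4 colors are needed.
So 3 colors are not enough.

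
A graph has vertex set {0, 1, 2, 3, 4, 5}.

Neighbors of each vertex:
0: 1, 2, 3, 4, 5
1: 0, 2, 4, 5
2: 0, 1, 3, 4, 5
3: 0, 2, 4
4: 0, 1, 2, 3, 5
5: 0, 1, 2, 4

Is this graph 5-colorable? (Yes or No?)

Yes

The chromatic number is 5. 0, 1, 2, 4, 5 are mutually adjacent (a clique of size 5), so at least 5 colors are needed.
5 colors suffice: 0=green, 1=yellow, 2=blue, 3=yellow, 4=red, 5=purple.
That is already a proper 5-coloring.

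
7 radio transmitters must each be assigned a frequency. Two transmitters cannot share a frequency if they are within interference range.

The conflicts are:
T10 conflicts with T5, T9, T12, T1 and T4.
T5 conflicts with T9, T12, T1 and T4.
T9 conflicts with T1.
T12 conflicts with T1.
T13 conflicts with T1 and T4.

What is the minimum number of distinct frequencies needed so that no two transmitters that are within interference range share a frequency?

4

T10, T5, T9, T1 all conflict with each other, so at least 4 frequencies are needed.
4 frequencies suffice: frequency 1 → {T1, T4}; frequency 2 → {T5, T13}; frequency 3 → {T10}; frequency 4 → {T9, T12}. Each listed conflict is separated.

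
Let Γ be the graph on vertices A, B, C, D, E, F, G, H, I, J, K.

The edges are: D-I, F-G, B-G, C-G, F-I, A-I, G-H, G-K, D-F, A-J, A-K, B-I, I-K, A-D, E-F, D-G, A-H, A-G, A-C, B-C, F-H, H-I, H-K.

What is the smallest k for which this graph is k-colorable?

4

A, G, H, K are mutually adjacent (a clique of size 4), so at least 4 colors are needed.
4 colors suffice: color 1 → {E, G, I, J}; color 2 → {A, B, F}; color 3 → {C, D, H}; color 4 → {K}. Each edge has distinct colors on its endpoints.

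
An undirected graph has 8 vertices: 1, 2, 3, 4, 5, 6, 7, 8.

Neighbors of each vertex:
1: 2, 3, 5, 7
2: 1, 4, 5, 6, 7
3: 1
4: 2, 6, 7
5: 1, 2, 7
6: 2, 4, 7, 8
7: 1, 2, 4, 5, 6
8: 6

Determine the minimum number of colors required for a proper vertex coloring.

1, 2, 5, 7 are pairwise adjacent (a clique of size 4), so at least 4 colors are needed.
A valid assignment using 4 colors: 1=green, 2=red, 3=red, 4=yellow, 5=yellow, 6=green, 7=blue, 8=red. No two adjacent vertices share a color.

4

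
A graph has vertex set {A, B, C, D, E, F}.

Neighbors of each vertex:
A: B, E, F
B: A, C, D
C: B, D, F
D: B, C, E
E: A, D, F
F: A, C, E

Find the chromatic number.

3

B, C, D are mutually adjacent, so at least 3 colors are needed.
3 colors suffice: A=1, B=3, C=1, D=2, E=3, F=2. Each edge has distinct colors on its endpoints.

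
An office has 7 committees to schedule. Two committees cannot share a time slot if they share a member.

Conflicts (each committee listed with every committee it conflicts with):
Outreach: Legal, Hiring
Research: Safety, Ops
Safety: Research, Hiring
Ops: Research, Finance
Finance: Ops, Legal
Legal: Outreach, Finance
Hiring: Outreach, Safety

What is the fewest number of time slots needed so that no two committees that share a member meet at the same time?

3

The cycle Ops-Finance-Legal-Outreach-Hiring-Safety-Research-Ops has odd length 7, so it cannot be 2-colored; at least 3 time slots are needed.
3 time slots suffice: Outreach=1, Research=2, Safety=1, Ops=1, Finance=3, Legal=2, Hiring=2. Every pair that conflicts lands in different time slots.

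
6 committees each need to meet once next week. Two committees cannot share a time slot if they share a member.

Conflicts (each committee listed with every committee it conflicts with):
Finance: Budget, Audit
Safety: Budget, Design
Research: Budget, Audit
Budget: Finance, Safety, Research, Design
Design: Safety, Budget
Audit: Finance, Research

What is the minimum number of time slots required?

Safety, Budget, Design pairwise conflict, so at least 3 time slots are needed.
3 time slots suffice: Finance=2, Safety=3, Research=2, Budget=1, Design=2, Audit=1. Each listed conflict is separated.

3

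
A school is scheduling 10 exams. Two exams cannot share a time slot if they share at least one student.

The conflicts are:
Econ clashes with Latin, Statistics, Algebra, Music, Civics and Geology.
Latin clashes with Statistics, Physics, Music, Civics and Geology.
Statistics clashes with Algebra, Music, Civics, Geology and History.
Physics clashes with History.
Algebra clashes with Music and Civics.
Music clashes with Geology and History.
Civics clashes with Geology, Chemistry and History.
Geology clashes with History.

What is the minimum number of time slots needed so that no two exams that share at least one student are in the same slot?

Econ, Latin, Statistics, Civics, Geology pairwise conflict, so at least 5 time slots are needed.
A valid assignment using 5 time slots: Econ=3, Latin=5, Statistics=2, Physics=1, Algebra=4, Music=1, Civics=1, Geology=4, Chemistry=2, History=3. No two conflicting exams share a time slot.

5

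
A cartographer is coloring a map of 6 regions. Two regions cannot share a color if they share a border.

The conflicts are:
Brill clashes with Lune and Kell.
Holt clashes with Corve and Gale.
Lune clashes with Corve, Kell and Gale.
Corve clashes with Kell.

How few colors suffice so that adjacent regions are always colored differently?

Brill, Lune, Kell are mutually in conflict, so at least 3 colors are needed.
One proper 3-coloring: Brill=3, Holt=1, Lune=1, Corve=3, Kell=2, Gale=2. No two conflicting regions share a color.

3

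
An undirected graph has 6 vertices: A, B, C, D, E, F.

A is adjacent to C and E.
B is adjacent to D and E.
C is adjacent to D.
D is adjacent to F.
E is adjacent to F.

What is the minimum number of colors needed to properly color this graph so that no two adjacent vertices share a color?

3

The cycle C-A-E-F-D-C has odd length 5, so it cannot be 2-colored; at least 3 colors are needed.
One proper 3-coloring: A=blue, B=blue, C=green, D=red, E=red, F=blue. No two adjacent vertices share a color.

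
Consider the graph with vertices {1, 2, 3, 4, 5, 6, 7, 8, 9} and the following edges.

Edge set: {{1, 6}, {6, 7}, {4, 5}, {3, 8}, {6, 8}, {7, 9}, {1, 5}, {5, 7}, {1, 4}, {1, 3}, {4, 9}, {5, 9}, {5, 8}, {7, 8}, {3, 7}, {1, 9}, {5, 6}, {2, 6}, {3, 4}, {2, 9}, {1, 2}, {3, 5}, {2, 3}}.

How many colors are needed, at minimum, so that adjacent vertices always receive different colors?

4

3, 5, 7, 8 form a clique, so at least 4 colors are needed.
4 colors suffice: color red → {2, 5}; color blue → {3, 6, 9}; color green → {1, 7}; color yellow → {4, 8}. Every edge joins two different colors.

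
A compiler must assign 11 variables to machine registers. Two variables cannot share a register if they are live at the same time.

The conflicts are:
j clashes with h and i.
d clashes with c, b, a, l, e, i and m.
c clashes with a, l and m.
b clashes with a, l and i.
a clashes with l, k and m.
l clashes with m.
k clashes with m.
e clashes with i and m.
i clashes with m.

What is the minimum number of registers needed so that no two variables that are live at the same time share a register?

d, c, a, l, m pairwise conflict, so at least 5 registers are needed.
5 registers suffice: register 1 → {j, b, m}; register 2 → {d, k, h}; register 3 → {a, i}; register 4 → {l, e}; register 5 → {c}. Every pair that conflicts lands in different registers.

5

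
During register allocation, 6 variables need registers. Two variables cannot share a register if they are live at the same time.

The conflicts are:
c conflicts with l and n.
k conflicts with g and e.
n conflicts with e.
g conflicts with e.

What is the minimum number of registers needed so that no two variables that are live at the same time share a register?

3

k, g, e are mutually in conflict, so at least 3 registers are needed.
3 registers suffice: c=1, k=2, l=2, n=2, g=3, e=1. Every pair that conflicts lands in different registers.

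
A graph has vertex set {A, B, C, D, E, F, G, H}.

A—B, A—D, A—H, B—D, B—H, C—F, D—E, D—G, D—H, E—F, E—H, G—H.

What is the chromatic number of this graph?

4

A, B, D, H are pairwise adjacent (a clique of size 4), so at least 4 colors are needed.
4 colors suffice: color red → {D, F}; color blue → {C, H}; color green → {B, E, G}; color yellow → {A}. Each edge has distinct colors on its endpoints.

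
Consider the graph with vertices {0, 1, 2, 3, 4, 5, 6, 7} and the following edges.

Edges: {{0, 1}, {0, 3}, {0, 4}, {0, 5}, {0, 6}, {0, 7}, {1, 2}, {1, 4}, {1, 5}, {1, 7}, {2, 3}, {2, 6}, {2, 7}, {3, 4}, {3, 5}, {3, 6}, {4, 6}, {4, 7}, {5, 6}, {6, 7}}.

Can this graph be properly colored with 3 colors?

0, 3, 4, 6 form a clique, so at least 4 colors are needed.
So 3 colors are not enough.

No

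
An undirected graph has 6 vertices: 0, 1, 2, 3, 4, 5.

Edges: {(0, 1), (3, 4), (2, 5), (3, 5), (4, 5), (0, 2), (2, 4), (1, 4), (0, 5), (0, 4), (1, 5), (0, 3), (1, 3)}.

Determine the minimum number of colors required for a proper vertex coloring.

5

0, 1, 3, 4, 5 are pairwise adjacent (a clique of size 5), so at least 5 colors are needed.
5 colors suffice: color red → {5}; color blue → {0}; color green → {4}; color yellow → {2, 3}; color purple → {1}. Every edge joins two different colors.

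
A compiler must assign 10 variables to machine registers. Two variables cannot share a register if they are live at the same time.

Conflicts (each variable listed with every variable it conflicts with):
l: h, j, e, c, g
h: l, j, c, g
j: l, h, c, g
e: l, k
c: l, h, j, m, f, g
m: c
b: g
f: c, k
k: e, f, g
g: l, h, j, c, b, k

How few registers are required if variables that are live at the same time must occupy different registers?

l, h, j, c, g all conflict with each other, so at least 5 registers are needed.
5 registers suffice: register 1 → {e, m, f, g}; register 2 → {c, b, k}; register 3 → {l}; register 4 → {j}; register 5 → {h}. Each listed conflict is separated.

5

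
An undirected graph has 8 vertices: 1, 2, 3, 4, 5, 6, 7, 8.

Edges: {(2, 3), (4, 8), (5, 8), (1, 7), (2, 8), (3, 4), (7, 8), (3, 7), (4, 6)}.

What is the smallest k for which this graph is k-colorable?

1 and 7 are adjacent, so at least 2 colors are needed.
2 colors suffice: color red → {1, 3, 6, 8}; color blue → {2, 4, 5, 7}. Every edge joins two different colors.

2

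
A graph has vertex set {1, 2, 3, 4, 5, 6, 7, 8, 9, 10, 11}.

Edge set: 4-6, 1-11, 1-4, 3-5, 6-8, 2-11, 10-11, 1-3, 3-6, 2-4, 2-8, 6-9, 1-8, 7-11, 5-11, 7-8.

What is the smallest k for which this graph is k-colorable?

2

3 and 5 are adjacent, so at least 2 colors are needed.
2 colors suffice: 1=blue, 2=blue, 3=red, 4=red, 5=blue, 6=blue, 7=blue, 8=red, 9=red, 10=blue, 11=red. No two adjacent vertices share a color.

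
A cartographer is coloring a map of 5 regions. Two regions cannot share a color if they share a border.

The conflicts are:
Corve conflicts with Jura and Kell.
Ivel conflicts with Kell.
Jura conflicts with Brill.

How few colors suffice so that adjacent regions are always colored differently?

Corve and Jura conflict, so at least 2 colors are needed.
2 colors suffice: Corve=1, Ivel=1, Jura=2, Kell=2, Brill=1. Each listed conflict is separated.

2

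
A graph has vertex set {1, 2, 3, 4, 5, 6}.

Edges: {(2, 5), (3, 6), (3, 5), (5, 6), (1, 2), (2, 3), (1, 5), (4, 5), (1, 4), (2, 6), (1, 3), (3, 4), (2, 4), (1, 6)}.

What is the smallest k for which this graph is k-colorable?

1, 2, 3, 5, 6 are pairwise adjacent (a clique of size 5), so at least 5 colors are needed.
A valid assignment using 5 colors: 1=b, 2=c, 3=a, 4=e, 5=d, 6=e. Each edge has distinct colors on its endpoints.

5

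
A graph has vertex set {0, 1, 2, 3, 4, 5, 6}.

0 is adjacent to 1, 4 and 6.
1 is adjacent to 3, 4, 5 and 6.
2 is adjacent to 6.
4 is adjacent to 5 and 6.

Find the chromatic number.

4

0, 1, 4, 6 are pairwise adjacent (a clique of size 4), so at least 4 colors are needed.
4 colors suffice: color a → {1, 2}; color b → {3, 4}; color c → {5, 6}; color d → {0}. Every edge joins two different colors.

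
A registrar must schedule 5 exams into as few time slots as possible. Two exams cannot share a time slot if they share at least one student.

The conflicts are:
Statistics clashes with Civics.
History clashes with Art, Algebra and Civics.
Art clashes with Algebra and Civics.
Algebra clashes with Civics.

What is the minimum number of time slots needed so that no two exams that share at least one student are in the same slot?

4

History, Art, Algebra, Civics all conflict with each other, so at least 4 time slots are needed.
4 time slots suffice: time slot 1 → {Civics}; time slot 2 → {Statistics, Art}; time slot 3 → {Algebra}; time slot 4 → {History}. No two conflicting exams share a time slot.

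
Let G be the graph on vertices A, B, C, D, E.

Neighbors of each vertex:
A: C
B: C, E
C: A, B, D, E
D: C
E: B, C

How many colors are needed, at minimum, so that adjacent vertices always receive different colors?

3

B, C, E are mutually adjacent, so at least 3 colors are needed.
3 colors suffice: color red → {C}; color blue → {A, D, E}; color green → {B}. No two adjacent vertices share a color.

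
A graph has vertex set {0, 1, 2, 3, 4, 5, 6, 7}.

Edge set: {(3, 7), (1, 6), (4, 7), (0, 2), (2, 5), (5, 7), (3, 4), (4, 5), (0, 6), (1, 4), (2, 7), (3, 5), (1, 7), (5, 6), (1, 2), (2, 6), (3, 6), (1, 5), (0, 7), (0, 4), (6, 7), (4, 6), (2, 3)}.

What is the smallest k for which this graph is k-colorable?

2, 3, 5, 6, 7 are pairwise adjacent (a clique of size 5), so at least 5 colors are needed.
One proper 5-coloring: 0=c, 1=e, 2=d, 3=e, 4=d, 5=c, 6=a, 7=b. Each edge has distinct colors on its endpoints.

5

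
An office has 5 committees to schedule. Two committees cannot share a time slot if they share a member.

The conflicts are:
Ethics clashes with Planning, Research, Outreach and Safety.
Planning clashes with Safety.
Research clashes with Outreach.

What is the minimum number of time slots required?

Ethics, Research, Outreach all conflict with each other, so at least 3 time slots are needed.
3 time slots suffice: time slot 1 → {Ethics}; time slot 2 → {Outreach, Safety}; time slot 3 → {Planning, Research}. Every pair that conflicts lands in different time slots.

3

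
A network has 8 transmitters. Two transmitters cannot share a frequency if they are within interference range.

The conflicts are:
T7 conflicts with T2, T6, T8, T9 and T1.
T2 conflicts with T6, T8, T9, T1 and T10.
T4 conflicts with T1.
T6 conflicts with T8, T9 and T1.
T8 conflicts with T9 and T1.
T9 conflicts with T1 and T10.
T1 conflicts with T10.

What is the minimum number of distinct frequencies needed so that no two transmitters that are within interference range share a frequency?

T7, T2, T6, T8, T9, T1 are mutually in conflict, so at least 6 frequencies are needed.
6 frequencies suffice: frequency 1 → {T1}; frequency 2 → {T2, T4}; frequency 3 → {T9}; frequency 4 → {T6, T10}; frequency 5 → {T8}; frequency 6 → {T7}. Each listed conflict is separated.

6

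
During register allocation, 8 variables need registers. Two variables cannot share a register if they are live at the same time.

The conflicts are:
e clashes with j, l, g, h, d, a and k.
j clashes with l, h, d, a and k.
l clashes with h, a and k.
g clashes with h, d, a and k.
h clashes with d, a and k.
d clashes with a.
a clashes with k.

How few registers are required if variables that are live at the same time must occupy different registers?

6

e, j, l, h, a, k are mutually in conflict, so at least 6 registers are needed.
6 registers suffice: e=3, j=5, l=6, g=5, h=1, d=4, a=2, k=4. No two conflicting variables share a register.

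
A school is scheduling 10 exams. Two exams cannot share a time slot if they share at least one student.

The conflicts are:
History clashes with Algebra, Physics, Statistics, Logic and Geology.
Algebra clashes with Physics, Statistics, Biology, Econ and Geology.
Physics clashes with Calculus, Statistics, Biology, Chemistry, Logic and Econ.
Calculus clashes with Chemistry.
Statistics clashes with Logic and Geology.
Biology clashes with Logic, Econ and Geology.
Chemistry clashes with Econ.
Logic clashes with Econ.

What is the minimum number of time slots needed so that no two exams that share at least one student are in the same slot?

Physics, Biology, Logic, Econ pairwise conflict, so at least 4 time slots are needed.
4 time slots suffice: time slot 1 → {Physics, Geology}; time slot 2 → {Algebra, Chemistry, Logic}; time slot 3 → {Calculus, Statistics, Econ}; time slot 4 → {History, Biology}. Every pair that conflicts lands in different time slots.

4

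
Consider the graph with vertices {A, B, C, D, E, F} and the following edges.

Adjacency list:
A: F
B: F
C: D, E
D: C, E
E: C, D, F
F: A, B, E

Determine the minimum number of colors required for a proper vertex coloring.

3

C, D, E are pairwise adjacent, so at least 3 colors are needed.
3 colors suffice: color 1 → {A, B, E}; color 2 → {D, F}; color 3 → {C}. No two adjacent vertices share a color.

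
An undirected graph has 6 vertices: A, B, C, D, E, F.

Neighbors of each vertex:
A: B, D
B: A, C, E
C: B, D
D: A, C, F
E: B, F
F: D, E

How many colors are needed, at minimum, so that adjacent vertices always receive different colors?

3

The cycle B-A-D-F-E-B has odd length 5, so it cannot be 2-colored; at least 3 colors are needed.
3 colors suffice: color 1 → {B, D}; color 2 → {A, C, E}; color 3 → {F}. Each edge has distinct colors on its endpoints.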